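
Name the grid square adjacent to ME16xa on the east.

ME26aa

Longitude subsquare x = 23; +1 → 24, wraps to 0 = a, carry into square.
Longitude square 1; +1 → 2.
The latitude characters are unchanged.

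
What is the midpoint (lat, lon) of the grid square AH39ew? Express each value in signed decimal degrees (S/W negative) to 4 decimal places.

-10.0625, -173.6250

Field A=0, H=7: +0·20° lon, +7·10° lat → SW at lon -180°, lat -20°.
Square 3, 9: +3·2° lon, +9·1° lat → SW at lon -174°, lat -11°.
Subsquare e=4, w=22: +4·0.0833333° lon, +22·0.0416667° lat → SW at lon -173.667°, lat -10.0833°.
Cell spans 0.0833333° lon × 0.0416667° lat. Centre is SW corner plus half of each.
latitude -10.0625, longitude -173.6250.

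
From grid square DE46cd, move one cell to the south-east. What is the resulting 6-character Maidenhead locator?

Longitude subsquare c = 2; +1 → 3 = d.
Latitude subsquare d = 3; −1 → 2 = c.

DE46dc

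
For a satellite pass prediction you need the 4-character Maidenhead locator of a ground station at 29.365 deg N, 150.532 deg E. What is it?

QL59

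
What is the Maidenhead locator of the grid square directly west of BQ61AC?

BQ51xc

Longitude subsquare a = 0; −1 → -1, wraps to 23 = x, carry into square.
Longitude square 6; −1 → 5.
The latitude characters are unchanged.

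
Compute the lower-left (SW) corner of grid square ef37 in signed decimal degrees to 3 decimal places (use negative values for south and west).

-33.000, -94.000

Field E=4, F=5: +4·20° lon, +5·10° lat → SW at lon -100°, lat -40°.
Square 3, 7: +3·2° lon, +7·1° lat → SW at lon -94°, lat -33°.
latitude -33.000, longitude -94.000.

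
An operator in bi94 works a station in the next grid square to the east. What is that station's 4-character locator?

CI04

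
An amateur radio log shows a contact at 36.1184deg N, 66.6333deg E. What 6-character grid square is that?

Add 180° to longitude and 90° to latitude: 246.6333, 126.1184.
Field (20°×10°, letters A–R): 246.6333/20 → 12 → M, 126.1184/10 → 12 → M; chars MM.
Square (2°×1°, digits 0–9): 6.6333/2 → 3, 6.1184/1 → 6; chars 36.
Subsquare (5′×2.5′, letters a–x): 0.6333/0.0833333 → 7 → h, 0.1184/0.0416667 → 2 → c; chars hc.

MM36hc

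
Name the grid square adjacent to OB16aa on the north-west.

OB06xb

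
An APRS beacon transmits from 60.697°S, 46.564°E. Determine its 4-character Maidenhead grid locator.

LC39

Shift to the Maidenhead origin (180°W, 90°S): lon 226.56, lat 29.30.
Field: 226.56/20 → 11 → L, 29.30/10 → 2 → C; chars LC.
Square: 6.56/2 → 3, 9.30/1 → 9; chars 39.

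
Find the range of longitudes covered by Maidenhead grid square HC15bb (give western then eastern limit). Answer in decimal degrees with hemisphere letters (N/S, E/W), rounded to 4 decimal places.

37.9167° W, 37.8333° W

Field H=7, C=2: +7·20° lon, +2·10° lat → SW at lon -40°, lat -70°.
Square 1, 5: +1·2° lon, +5·1° lat → SW at lon -38°, lat -65°.
Subsquare b=1, b=1: +1·0.0833333° lon, +1·0.0416667° lat → SW at lon -37.9167°, lat -64.9583°.
Cell spans 0.0833333° lon × 0.0416667° lat.
west 37.9167° W, east 37.8333° W.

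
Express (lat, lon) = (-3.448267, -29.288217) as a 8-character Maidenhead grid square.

HI56in52

Offset from 180°W / 90°S: lon 150.71178°, lat 86.55173°.
Field: lon ⌊150.71178/20⌋ = 7 → H; lat ⌊86.55173/10⌋ = 8 → I.
Square: lon ⌊10.71178/2⌋ = 5; lat ⌊6.55173/1⌋ = 6.
Subsquare: lon ⌊0.71178/0.0833333⌋ = 8 → i; lat ⌊0.55173/0.0416667⌋ = 13 → n.
Extended square: lon ⌊0.04512/0.00833333⌋ = 5; lat ⌊0.01007/0.00416667⌋ = 2.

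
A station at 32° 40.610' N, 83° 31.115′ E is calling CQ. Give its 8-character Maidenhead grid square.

NM12sq22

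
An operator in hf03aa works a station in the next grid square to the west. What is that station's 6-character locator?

Longitude subsquare a = 0; −1 → -1, wraps to 23 = x, carry into square.
Longitude square 0; −1 → -1, wraps to 9, carry into field.
Longitude field H = 7; −1 → 6 = G.
The latitude characters are unchanged.

GF93xa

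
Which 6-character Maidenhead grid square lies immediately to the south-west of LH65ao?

LH55xn

Longitude subsquare a = 0; −1 → -1, wraps to 23 = x, carry into square.
Longitude square 6; −1 → 5.
Latitude subsquare o = 14; −1 → 13 = n.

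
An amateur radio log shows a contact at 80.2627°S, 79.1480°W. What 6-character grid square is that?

FA09kr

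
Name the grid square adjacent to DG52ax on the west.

Longitude subsquare a = 0; −1 → -1, wraps to 23 = x, carry into square.
Longitude square 5; −1 → 4.
The latitude characters are unchanged.

DG42xx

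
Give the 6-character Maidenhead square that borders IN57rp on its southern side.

IN57ro

Latitude subsquare p = 15; −1 → 14 = o.
The longitude characters are unchanged.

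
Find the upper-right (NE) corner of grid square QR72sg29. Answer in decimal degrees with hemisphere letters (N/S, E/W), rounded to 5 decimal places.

Field Q=16, R=17: +16·20° lon, +17·10° lat → SW at lon 140°, lat 80°.
Square 7, 2: +7·2° lon, +2·1° lat → SW at lon 154°, lat 82°.
Subsquare s=18, g=6: +18·0.0833333° lon, +6·0.0416667° lat → SW at lon 155.5°, lat 82.25°.
Extended square 2, 9: +2·0.00833333° lon, +9·0.00416667° lat → SW at lon 155.517°, lat 82.2875°.
Cell spans 0.00833333° lon × 0.00416667° lat. NE corner is SW corner plus one full cell.
latitude 82.29167° N, longitude 155.52500° E.

82.29167° N, 155.52500° E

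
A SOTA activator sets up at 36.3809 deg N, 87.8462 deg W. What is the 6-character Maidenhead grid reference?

EM66bj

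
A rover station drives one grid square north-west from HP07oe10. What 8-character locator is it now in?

Longitude extended square 1; −1 → 0.
Latitude extended square 0; +1 → 1.

HP07oe01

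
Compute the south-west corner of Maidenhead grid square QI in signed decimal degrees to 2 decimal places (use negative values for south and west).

Field Q=16, I=8: +16·20° lon, +8·10° lat → SW at lon 140°, lat -10°.
latitude -10.00, longitude 140.00.

-10.00, 140.00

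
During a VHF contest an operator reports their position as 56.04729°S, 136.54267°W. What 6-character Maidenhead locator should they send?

CD13rw

Shift to the Maidenhead origin (180°W, 90°S): lon 43.4573, lat 33.9527.
Field: lon ⌊43.4573/20⌋ = 2 → C; lat ⌊33.9527/10⌋ = 3 → D.
Square: lon ⌊3.4573/2⌋ = 1; lat ⌊3.9527/1⌋ = 3.
Subsquare: lon ⌊1.4573/0.0833333⌋ = 17 → r; lat ⌊0.9527/0.0416667⌋ = 22 → w.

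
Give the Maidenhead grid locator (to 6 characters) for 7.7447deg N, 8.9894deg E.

Shift to the Maidenhead origin (180°W, 90°S): lon 188.9894, lat 97.7447.
Field: lon ⌊188.9894/20⌋ = 9 → J; lat ⌊97.7447/10⌋ = 9 → J.
Square: lon ⌊8.9894/2⌋ = 4; lat ⌊7.7447/1⌋ = 7.
Subsquare: lon ⌊0.9894/0.0833333⌋ = 11 → l; lat ⌊0.7447/0.0416667⌋ = 17 → r.

JJ47lr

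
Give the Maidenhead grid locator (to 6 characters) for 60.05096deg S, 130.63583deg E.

Offset from 180°W / 90°S: lon 310.6358°, lat 29.9490°.
Field: 310.6358/20 → 15 → P, 29.9490/10 → 2 → C; chars PC.
Square: 10.6358/2 → 5, 9.9490/1 → 9; chars 59.
Subsquare: 0.6358/0.0833333 → 7 → h, 0.9490/0.0416667 → 22 → w; chars hw.

PC59hw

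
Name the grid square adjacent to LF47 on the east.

Longitude square 4; +1 → 5.
The latitude characters are unchanged.

LF57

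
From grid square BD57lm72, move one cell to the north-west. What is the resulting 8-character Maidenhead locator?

BD57lm63

Longitude extended square 7; −1 → 6.
Latitude extended square 2; +1 → 3.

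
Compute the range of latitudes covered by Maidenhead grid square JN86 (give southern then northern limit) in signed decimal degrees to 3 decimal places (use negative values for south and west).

Field J=9, N=13: +9·20° lon, +13·10° lat → SW at lon 0°, lat 40°.
Square 8, 6: +8·2° lon, +6·1° lat → SW at lon 16°, lat 46°.
Cell spans 2° lon × 1° lat.
south 46.000, north 47.000.

46.000, 47.000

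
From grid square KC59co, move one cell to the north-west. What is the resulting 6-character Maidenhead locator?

KC59bp

Longitude subsquare c = 2; −1 → 1 = b.
Latitude subsquare o = 14; +1 → 15 = p.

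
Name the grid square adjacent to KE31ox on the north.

Latitude subsquare x = 23; +1 → 24, wraps to 0 = a, carry into square.
Latitude square 1; +1 → 2.
The longitude characters are unchanged.

KE32oa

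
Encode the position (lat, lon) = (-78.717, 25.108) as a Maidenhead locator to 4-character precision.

KB21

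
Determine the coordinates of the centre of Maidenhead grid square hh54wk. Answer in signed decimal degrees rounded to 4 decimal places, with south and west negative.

Field H=7, H=7: +7·20° lon, +7·10° lat → SW at lon -40°, lat -20°.
Square 5, 4: +5·2° lon, +4·1° lat → SW at lon -30°, lat -16°.
Subsquare w=22, k=10: +22·0.0833333° lon, +10·0.0416667° lat → SW at lon -28.1667°, lat -15.5833°.
Cell spans 0.0833333° lon × 0.0416667° lat. Centre is SW corner plus half of each.
latitude -15.5625, longitude -28.1250.

-15.5625, -28.1250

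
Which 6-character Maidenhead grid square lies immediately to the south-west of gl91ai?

GL81xh

Longitude subsquare a = 0; −1 → -1, wraps to 23 = x, carry into square.
Longitude square 9; −1 → 8.
Latitude subsquare i = 8; −1 → 7 = h.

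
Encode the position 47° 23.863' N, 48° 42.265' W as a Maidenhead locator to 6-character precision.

Offset from 180°W / 90°S: lon 131.2956°, lat 137.3977°.
Field (20°×10°, letters A–R): 131.2956/20 → 6 → G, 137.3977/10 → 13 → N; chars GN.
Square (2°×1°, digits 0–9): 11.2956/2 → 5, 7.3977/1 → 7; chars 57.
Subsquare (5′×2.5′, letters a–x): 1.2956/0.0833333 → 15 → p, 0.3977/0.0416667 → 9 → j; chars pj.

GN57pj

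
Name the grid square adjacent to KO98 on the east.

LO08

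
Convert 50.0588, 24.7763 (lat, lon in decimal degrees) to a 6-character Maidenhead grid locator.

KO20jb

Add 180° to longitude and 90° to latitude: 204.7763, 140.0588.
Field: 204.7763/20 → 10 → K, 140.0588/10 → 14 → O; chars KO.
Square: 4.7763/2 → 2, 0.0588/1 → 0; chars 20.
Subsquare: 0.7763/0.0833333 → 9 → j, 0.0588/0.0416667 → 1 → b; chars jb.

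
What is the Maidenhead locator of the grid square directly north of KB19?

Latitude square 9; +1 → 10, wraps to 0, carry into field.
Latitude field B = 1; +1 → 2 = C.
The longitude characters are unchanged.

KC10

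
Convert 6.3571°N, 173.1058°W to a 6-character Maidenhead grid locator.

Add 180° to longitude and 90° to latitude: 6.8942, 96.3571.
Field: 6.8942/20 → 0 → A, 96.3571/10 → 9 → J; chars AJ.
Square: 6.8942/2 → 3, 6.3571/1 → 6; chars 36.
Subsquare: 0.8942/0.0833333 → 10 → k, 0.3571/0.0416667 → 8 → i; chars ki.

AJ36ki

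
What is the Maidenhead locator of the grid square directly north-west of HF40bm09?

Longitude extended square 0; −1 → -1, wraps to 9, carry into subsquare.
Longitude subsquare b = 1; −1 → 0 = a.
Latitude extended square 9; +1 → 10, wraps to 0, carry into subsquare.
Latitude subsquare m = 12; +1 → 13 = n.

HF40an90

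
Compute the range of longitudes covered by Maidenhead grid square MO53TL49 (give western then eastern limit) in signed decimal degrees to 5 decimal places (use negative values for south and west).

Field M=12, O=14: +12·20° lon, +14·10° lat → SW at lon 60°, lat 50°.
Square 5, 3: +5·2° lon, +3·1° lat → SW at lon 70°, lat 53°.
Subsquare t=19, l=11: +19·0.0833333° lon, +11·0.0416667° lat → SW at lon 71.5833°, lat 53.4583°.
Extended square 4, 9: +4·0.00833333° lon, +9·0.00416667° lat → SW at lon 71.6167°, lat 53.4958°.
Cell spans 0.00833333° lon × 0.00416667° lat.
west 71.61667, east 71.62500.

71.61667, 71.62500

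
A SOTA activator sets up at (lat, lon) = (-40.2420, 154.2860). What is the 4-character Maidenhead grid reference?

QE79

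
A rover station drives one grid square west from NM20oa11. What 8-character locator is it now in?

Longitude extended square 1; −1 → 0.
The latitude characters are unchanged.

NM20oa01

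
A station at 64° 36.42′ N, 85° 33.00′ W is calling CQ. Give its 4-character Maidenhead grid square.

EP74

Offset from 180°W / 90°S: lon 94.45°, lat 154.61°.
Field (20°×10°, letters A–R): lon ⌊94.45/20⌋ = 4 → E; lat ⌊154.61/10⌋ = 15 → P.
Square (2°×1°, digits 0–9): lon ⌊14.45/2⌋ = 7; lat ⌊4.61/1⌋ = 4.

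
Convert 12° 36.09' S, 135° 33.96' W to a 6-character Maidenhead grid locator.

Offset from 180°W / 90°S: lon 44.4340°, lat 77.3985°.
Field: 44.4340/20 → 2 → C, 77.3985/10 → 7 → H; chars CH.
Square: 4.4340/2 → 2, 7.3985/1 → 7; chars 27.
Subsquare: 0.4340/0.0833333 → 5 → f, 0.3985/0.0416667 → 9 → j; chars fj.

CH27fj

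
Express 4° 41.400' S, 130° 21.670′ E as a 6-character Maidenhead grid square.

PI55eh

Offset from 180°W / 90°S: lon 310.3612°, lat 85.3100°.
Field: lon ⌊310.3612/20⌋ = 15 → P; lat ⌊85.3100/10⌋ = 8 → I.
Square: lon ⌊10.3612/2⌋ = 5; lat ⌊5.3100/1⌋ = 5.
Subsquare: lon ⌊0.3612/0.0833333⌋ = 4 → e; lat ⌊0.3100/0.0416667⌋ = 7 → h.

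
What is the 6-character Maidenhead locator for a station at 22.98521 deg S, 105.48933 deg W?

Add 180° to longitude and 90° to latitude: 74.5107, 67.0148.
Field (20°×10°, letters A–R): lon ⌊74.5107/20⌋ = 3 → D; lat ⌊67.0148/10⌋ = 6 → G.
Square (2°×1°, digits 0–9): lon ⌊14.5107/2⌋ = 7; lat ⌊7.0148/1⌋ = 7.
Subsquare (5′×2.5′, letters a–x): lon ⌊0.5107/0.0833333⌋ = 6 → g; lat ⌊0.0148/0.0416667⌋ = 0 → a.

DG77ga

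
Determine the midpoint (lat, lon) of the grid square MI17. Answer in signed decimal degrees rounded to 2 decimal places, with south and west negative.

Field M=12, I=8: +12·20° lon, +8·10° lat → SW at lon 60°, lat -10°.
Square 1, 7: +1·2° lon, +7·1° lat → SW at lon 62°, lat -3°.
Cell spans 2° lon × 1° lat. Centre is SW corner plus half of each.
latitude -2.50, longitude 63.00.

-2.50, 63.00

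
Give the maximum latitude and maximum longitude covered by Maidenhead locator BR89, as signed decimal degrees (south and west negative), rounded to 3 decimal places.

90.000, -142.000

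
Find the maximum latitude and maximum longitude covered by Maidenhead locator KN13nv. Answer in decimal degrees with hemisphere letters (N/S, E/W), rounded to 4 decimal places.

43.9167° N, 23.1667° E

Field K=10, N=13: +10·20° lon, +13·10° lat → SW at lon 20°, lat 40°.
Square 1, 3: +1·2° lon, +3·1° lat → SW at lon 22°, lat 43°.
Subsquare n=13, v=21: +13·0.0833333° lon, +21·0.0416667° lat → SW at lon 23.0833°, lat 43.875°.
Cell spans 0.0833333° lon × 0.0416667° lat. NE corner is SW corner plus one full cell.
latitude 43.9167° N, longitude 23.1667° E.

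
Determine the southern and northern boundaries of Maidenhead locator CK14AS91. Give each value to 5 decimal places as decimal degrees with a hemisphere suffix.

14.75417° N, 14.75833° N

Field C=2, K=10: +2·20° lon, +10·10° lat → SW at lon -140°, lat 10°.
Square 1, 4: +1·2° lon, +4·1° lat → SW at lon -138°, lat 14°.
Subsquare a=0, s=18: +0·0.0833333° lon, +18·0.0416667° lat → SW at lon -138°, lat 14.75°.
Extended square 9, 1: +9·0.00833333° lon, +1·0.00416667° lat → SW at lon -137.925°, lat 14.7542°.
Cell spans 0.00833333° lon × 0.00416667° lat.
south 14.75417° N, north 14.75833° N.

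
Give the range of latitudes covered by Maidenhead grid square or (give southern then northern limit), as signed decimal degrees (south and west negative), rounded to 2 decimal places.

Field O=14, R=17: +14·20° lon, +17·10° lat → SW at lon 100°, lat 80°.
Cell spans 20° lon × 10° lat.
south 80.00, north 90.00.

80.00, 90.00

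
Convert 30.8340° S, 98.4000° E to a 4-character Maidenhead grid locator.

Offset from 180°W / 90°S: lon 278.40°, lat 59.17°.
Field: lon ⌊278.40/20⌋ = 13 → N; lat ⌊59.17/10⌋ = 5 → F.
Square: lon ⌊18.40/2⌋ = 9; lat ⌊9.17/1⌋ = 9.

NF99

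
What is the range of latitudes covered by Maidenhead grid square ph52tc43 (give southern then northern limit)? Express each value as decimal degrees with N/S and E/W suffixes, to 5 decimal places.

Field P=15, H=7: +15·20° lon, +7·10° lat → SW at lon 120°, lat -20°.
Square 5, 2: +5·2° lon, +2·1° lat → SW at lon 130°, lat -18°.
Subsquare t=19, c=2: +19·0.0833333° lon, +2·0.0416667° lat → SW at lon 131.583°, lat -17.9167°.
Extended square 4, 3: +4·0.00833333° lon, +3·0.00416667° lat → SW at lon 131.617°, lat -17.9042°.
Cell spans 0.00833333° lon × 0.00416667° lat.
south 17.90417° S, north 17.90000° S.

17.90417° S, 17.90000° S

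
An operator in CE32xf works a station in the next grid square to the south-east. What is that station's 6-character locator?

Longitude subsquare x = 23; +1 → 24, wraps to 0 = a, carry into square.
Longitude square 3; +1 → 4.
Latitude subsquare f = 5; −1 → 4 = e.

CE42ae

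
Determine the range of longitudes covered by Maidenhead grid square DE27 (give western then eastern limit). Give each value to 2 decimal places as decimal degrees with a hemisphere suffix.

116.00° W, 114.00° W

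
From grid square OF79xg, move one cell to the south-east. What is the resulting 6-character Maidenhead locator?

Longitude subsquare x = 23; +1 → 24, wraps to 0 = a, carry into square.
Longitude square 7; +1 → 8.
Latitude subsquare g = 6; −1 → 5 = f.

OF89af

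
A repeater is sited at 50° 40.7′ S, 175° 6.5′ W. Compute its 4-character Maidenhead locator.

AD29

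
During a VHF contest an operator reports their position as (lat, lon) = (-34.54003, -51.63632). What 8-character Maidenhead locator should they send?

GF45el30

Shift to the Maidenhead origin (180°W, 90°S): lon 128.36368, lat 55.45997.
Field (20°×10°, letters A–R): lon ⌊128.36368/20⌋ = 6 → G; lat ⌊55.45997/10⌋ = 5 → F.
Square (2°×1°, digits 0–9): lon ⌊8.36368/2⌋ = 4; lat ⌊5.45997/1⌋ = 5.
Subsquare (5′×2.5′, letters a–x): lon ⌊0.36368/0.0833333⌋ = 4 → e; lat ⌊0.45997/0.0416667⌋ = 11 → l.
Extended square (30″×15″, digits 0–9): lon ⌊0.03035/0.00833333⌋ = 3; lat ⌊0.00164/0.00416667⌋ = 0.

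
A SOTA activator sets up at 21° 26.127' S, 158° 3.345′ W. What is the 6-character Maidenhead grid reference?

Offset from 180°W / 90°S: lon 21.9443°, lat 68.5645°.
Field: 21.9443/20 → 1 → B, 68.5645/10 → 6 → G; chars BG.
Square: 1.9443/2 → 0, 8.5645/1 → 8; chars 08.
Subsquare: 1.9443/0.0833333 → 23 → x, 0.5645/0.0416667 → 13 → n; chars xn.

BG08xn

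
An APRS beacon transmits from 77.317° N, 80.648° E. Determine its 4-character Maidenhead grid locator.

Shift to the Maidenhead origin (180°W, 90°S): lon 260.65, lat 167.32.
Field: 260.65/20 → 13 → N, 167.32/10 → 16 → Q; chars NQ.
Square: 0.65/2 → 0, 7.32/1 → 7; chars 07.

NQ07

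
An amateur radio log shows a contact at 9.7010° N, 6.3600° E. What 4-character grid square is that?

Offset from 180°W / 90°S: lon 186.36°, lat 99.70°.
Field: lon ⌊186.36/20⌋ = 9 → J; lat ⌊99.70/10⌋ = 9 → J.
Square: lon ⌊6.36/2⌋ = 3; lat ⌊9.70/1⌋ = 9.

JJ39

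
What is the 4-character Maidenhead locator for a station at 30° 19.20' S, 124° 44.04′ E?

PF29

Add 180° to longitude and 90° to latitude: 304.73, 59.68.
Field: lon ⌊304.73/20⌋ = 15 → P; lat ⌊59.68/10⌋ = 5 → F.
Square: lon ⌊4.73/2⌋ = 2; lat ⌊9.68/1⌋ = 9.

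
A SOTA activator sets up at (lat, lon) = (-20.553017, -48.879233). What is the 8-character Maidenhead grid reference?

GG59nk47

Shift to the Maidenhead origin (180°W, 90°S): lon 131.12077, lat 69.44698.
Field: 131.12077/20 → 6 → G, 69.44698/10 → 6 → G; chars GG.
Square: 11.12077/2 → 5, 9.44698/1 → 9; chars 59.
Subsquare: 1.12077/0.0833333 → 13 → n, 0.44698/0.0416667 → 10 → k; chars nk.
Extended square: 0.03743/0.00833333 → 4, 0.03032/0.00416667 → 7; chars 47.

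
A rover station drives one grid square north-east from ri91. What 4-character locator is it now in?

AI02

Longitude square 9; +1 → 10, wraps to 0, carry into field.
Longitude field R = 17; +1 → 18, wraps to 0 = A, wrapping around the antimeridian.
Latitude square 1; +1 → 2.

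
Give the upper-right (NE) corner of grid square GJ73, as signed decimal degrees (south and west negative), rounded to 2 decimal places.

Field G=6, J=9: +6·20° lon, +9·10° lat → SW at lon -60°, lat 0°.
Square 7, 3: +7·2° lon, +3·1° lat → SW at lon -46°, lat 3°.
Cell spans 2° lon × 1° lat. NE corner is SW corner plus one full cell.
latitude 4.00, longitude -44.00.

4.00, -44.00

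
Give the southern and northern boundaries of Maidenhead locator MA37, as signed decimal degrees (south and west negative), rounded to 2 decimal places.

-83.00, -82.00

Field M=12, A=0: +12·20° lon, +0·10° lat → SW at lon 60°, lat -90°.
Square 3, 7: +3·2° lon, +7·1° lat → SW at lon 66°, lat -83°.
Cell spans 2° lon × 1° lat.
south -83.00, north -82.00.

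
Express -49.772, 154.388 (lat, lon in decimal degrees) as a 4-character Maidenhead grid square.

QE70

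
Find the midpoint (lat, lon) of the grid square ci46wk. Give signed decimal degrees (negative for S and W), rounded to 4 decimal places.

-3.5625, -130.1250

Field C=2, I=8: +2·20° lon, +8·10° lat → SW at lon -140°, lat -10°.
Square 4, 6: +4·2° lon, +6·1° lat → SW at lon -132°, lat -4°.
Subsquare w=22, k=10: +22·0.0833333° lon, +10·0.0416667° lat → SW at lon -130.167°, lat -3.58333°.
Cell spans 0.0833333° lon × 0.0416667° lat. Centre is SW corner plus half of each.
latitude -3.5625, longitude -130.1250.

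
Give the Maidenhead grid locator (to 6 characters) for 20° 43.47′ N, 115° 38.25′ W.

Shift to the Maidenhead origin (180°W, 90°S): lon 64.3625, lat 110.7245.
Field: lon ⌊64.3625/20⌋ = 3 → D; lat ⌊110.7245/10⌋ = 11 → L.
Square: lon ⌊4.3625/2⌋ = 2; lat ⌊0.7245/1⌋ = 0.
Subsquare: lon ⌊0.3625/0.0833333⌋ = 4 → e; lat ⌊0.7245/0.0416667⌋ = 17 → r.

DL20er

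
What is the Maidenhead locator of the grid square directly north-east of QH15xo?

QH25ap

Longitude subsquare x = 23; +1 → 24, wraps to 0 = a, carry into square.
Longitude square 1; +1 → 2.
Latitude subsquare o = 14; +1 → 15 = p.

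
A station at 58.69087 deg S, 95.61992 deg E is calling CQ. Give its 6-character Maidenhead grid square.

ND71th

Shift to the Maidenhead origin (180°W, 90°S): lon 275.6199, lat 31.3091.
Field: 275.6199/20 → 13 → N, 31.3091/10 → 3 → D; chars ND.
Square: 15.6199/2 → 7, 1.3091/1 → 1; chars 71.
Subsquare: 1.6199/0.0833333 → 19 → t, 0.3091/0.0416667 → 7 → h; chars th.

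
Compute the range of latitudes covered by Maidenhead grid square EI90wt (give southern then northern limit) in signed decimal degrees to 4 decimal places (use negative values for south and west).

-9.2083, -9.1667

Field E=4, I=8: +4·20° lon, +8·10° lat → SW at lon -100°, lat -10°.
Square 9, 0: +9·2° lon, +0·1° lat → SW at lon -82°, lat -10°.
Subsquare w=22, t=19: +22·0.0833333° lon, +19·0.0416667° lat → SW at lon -80.1667°, lat -9.20833°.
Cell spans 0.0833333° lon × 0.0416667° lat.
south -9.2083, north -9.1667.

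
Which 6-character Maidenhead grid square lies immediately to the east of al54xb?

Longitude subsquare x = 23; +1 → 24, wraps to 0 = a, carry into square.
Longitude square 5; +1 → 6.
The latitude characters are unchanged.

AL64ab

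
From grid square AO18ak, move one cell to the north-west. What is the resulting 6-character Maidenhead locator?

Longitude subsquare a = 0; −1 → -1, wraps to 23 = x, carry into square.
Longitude square 1; −1 → 0.
Latitude subsquare k = 10; +1 → 11 = l.

AO08xl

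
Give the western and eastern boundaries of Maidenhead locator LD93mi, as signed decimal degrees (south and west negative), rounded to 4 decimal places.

Field L=11, D=3: +11·20° lon, +3·10° lat → SW at lon 40°, lat -60°.
Square 9, 3: +9·2° lon, +3·1° lat → SW at lon 58°, lat -57°.
Subsquare m=12, i=8: +12·0.0833333° lon, +8·0.0416667° lat → SW at lon 59°, lat -56.6667°.
Cell spans 0.0833333° lon × 0.0416667° lat.
west 59.0000, east 59.0833.

59.0000, 59.0833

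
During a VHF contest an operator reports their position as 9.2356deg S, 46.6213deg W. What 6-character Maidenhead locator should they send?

Offset from 180°W / 90°S: lon 133.3787°, lat 80.7644°.
Field: lon ⌊133.3787/20⌋ = 6 → G; lat ⌊80.7644/10⌋ = 8 → I.
Square: lon ⌊13.3787/2⌋ = 6; lat ⌊0.7644/1⌋ = 0.
Subsquare: lon ⌊1.3787/0.0833333⌋ = 16 → q; lat ⌊0.7644/0.0416667⌋ = 18 → s.

GI60qs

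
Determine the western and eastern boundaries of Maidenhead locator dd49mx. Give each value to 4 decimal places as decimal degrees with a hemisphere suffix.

Field D=3, D=3: +3·20° lon, +3·10° lat → SW at lon -120°, lat -60°.
Square 4, 9: +4·2° lon, +9·1° lat → SW at lon -112°, lat -51°.
Subsquare m=12, x=23: +12·0.0833333° lon, +23·0.0416667° lat → SW at lon -111°, lat -50.0417°.
Cell spans 0.0833333° lon × 0.0416667° lat.
west 111.0000° W, east 110.9167° W.

111.0000° W, 110.9167° W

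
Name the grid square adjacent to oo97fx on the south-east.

Longitude subsquare f = 5; +1 → 6 = g.
Latitude subsquare x = 23; −1 → 22 = w.

OO97gw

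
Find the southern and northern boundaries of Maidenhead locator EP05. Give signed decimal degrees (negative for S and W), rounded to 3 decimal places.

65.000, 66.000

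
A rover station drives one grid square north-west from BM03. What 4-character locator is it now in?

AM94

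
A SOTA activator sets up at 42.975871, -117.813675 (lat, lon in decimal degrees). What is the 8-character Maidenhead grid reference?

DN12cx24

Add 180° to longitude and 90° to latitude: 62.18632, 132.97587.
Field: 62.18632/20 → 3 → D, 132.97587/10 → 13 → N; chars DN.
Square: 2.18632/2 → 1, 2.97587/1 → 2; chars 12.
Subsquare: 0.18632/0.0833333 → 2 → c, 0.97587/0.0416667 → 23 → x; chars cx.
Extended square: 0.01966/0.00833333 → 2, 0.01754/0.00416667 → 4; chars 24.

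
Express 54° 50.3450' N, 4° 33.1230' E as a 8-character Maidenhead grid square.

JO24gu61

Shift to the Maidenhead origin (180°W, 90°S): lon 184.55205, lat 144.83908.
Field: lon ⌊184.55205/20⌋ = 9 → J; lat ⌊144.83908/10⌋ = 14 → O.
Square: lon ⌊4.55205/2⌋ = 2; lat ⌊4.83908/1⌋ = 4.
Subsquare: lon ⌊0.55205/0.0833333⌋ = 6 → g; lat ⌊0.83908/0.0416667⌋ = 20 → u.
Extended square: lon ⌊0.05205/0.00833333⌋ = 6; lat ⌊0.00575/0.00416667⌋ = 1.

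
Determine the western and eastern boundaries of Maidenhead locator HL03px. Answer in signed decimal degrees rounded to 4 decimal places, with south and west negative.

-38.7500, -38.6667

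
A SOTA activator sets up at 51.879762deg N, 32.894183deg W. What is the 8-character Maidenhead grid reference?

Add 180° to longitude and 90° to latitude: 147.10582, 141.87976.
Field: lon ⌊147.10582/20⌋ = 7 → H; lat ⌊141.87976/10⌋ = 14 → O.
Square: lon ⌊7.10582/2⌋ = 3; lat ⌊1.87976/1⌋ = 1.
Subsquare: lon ⌊1.10582/0.0833333⌋ = 13 → n; lat ⌊0.87976/0.0416667⌋ = 21 → v.
Extended square: lon ⌊0.02248/0.00833333⌋ = 2; lat ⌊0.00476/0.00416667⌋ = 1.

HO31nv21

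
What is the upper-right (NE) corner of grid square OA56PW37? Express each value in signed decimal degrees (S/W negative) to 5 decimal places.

Field O=14, A=0: +14·20° lon, +0·10° lat → SW at lon 100°, lat -90°.
Square 5, 6: +5·2° lon, +6·1° lat → SW at lon 110°, lat -84°.
Subsquare p=15, w=22: +15·0.0833333° lon, +22·0.0416667° lat → SW at lon 111.25°, lat -83.0833°.
Extended square 3, 7: +3·0.00833333° lon, +7·0.00416667° lat → SW at lon 111.275°, lat -83.0542°.
Cell spans 0.00833333° lon × 0.00416667° lat. NE corner is SW corner plus one full cell.
latitude -83.05000, longitude 111.28333.

-83.05000, 111.28333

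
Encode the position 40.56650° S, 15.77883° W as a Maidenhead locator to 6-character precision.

IE29ck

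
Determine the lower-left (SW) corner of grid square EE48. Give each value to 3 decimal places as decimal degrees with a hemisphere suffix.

Field E=4, E=4: +4·20° lon, +4·10° lat → SW at lon -100°, lat -50°.
Square 4, 8: +4·2° lon, +8·1° lat → SW at lon -92°, lat -42°.
latitude 42.000° S, longitude 92.000° W.

42.000° S, 92.000° W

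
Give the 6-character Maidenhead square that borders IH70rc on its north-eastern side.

IH70sd

Longitude subsquare r = 17; +1 → 18 = s.
Latitude subsquare c = 2; +1 → 3 = d.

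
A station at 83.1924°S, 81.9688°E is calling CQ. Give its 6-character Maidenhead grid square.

NA06xt

Offset from 180°W / 90°S: lon 261.9688°, lat 6.8076°.
Field: lon ⌊261.9688/20⌋ = 13 → N; lat ⌊6.8076/10⌋ = 0 → A.
Square: lon ⌊1.9688/2⌋ = 0; lat ⌊6.8076/1⌋ = 6.
Subsquare: lon ⌊1.9688/0.0833333⌋ = 23 → x; lat ⌊0.8076/0.0416667⌋ = 19 → t.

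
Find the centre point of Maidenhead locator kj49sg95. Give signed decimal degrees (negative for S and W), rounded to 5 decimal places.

9.27292, 29.57917

Field K=10, J=9: +10·20° lon, +9·10° lat → SW at lon 20°, lat 0°.
Square 4, 9: +4·2° lon, +9·1° lat → SW at lon 28°, lat 9°.
Subsquare s=18, g=6: +18·0.0833333° lon, +6·0.0416667° lat → SW at lon 29.5°, lat 9.25°.
Extended square 9, 5: +9·0.00833333° lon, +5·0.00416667° lat → SW at lon 29.575°, lat 9.27083°.
Cell spans 0.00833333° lon × 0.00416667° lat. Centre is SW corner plus half of each.
latitude 9.27292, longitude 29.57917.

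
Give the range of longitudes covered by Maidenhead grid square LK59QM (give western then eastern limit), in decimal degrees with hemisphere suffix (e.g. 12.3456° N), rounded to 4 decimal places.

51.3333° E, 51.4167° E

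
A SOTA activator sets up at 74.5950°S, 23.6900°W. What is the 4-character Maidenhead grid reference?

HB85

Shift to the Maidenhead origin (180°W, 90°S): lon 156.31, lat 15.41.
Field (20°×10°, letters A–R): lon ⌊156.31/20⌋ = 7 → H; lat ⌊15.41/10⌋ = 1 → B.
Square (2°×1°, digits 0–9): lon ⌊16.31/2⌋ = 8; lat ⌊5.41/1⌋ = 5.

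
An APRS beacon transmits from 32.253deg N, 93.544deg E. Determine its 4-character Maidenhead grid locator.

Add 180° to longitude and 90° to latitude: 273.54, 122.25.
Field: lon ⌊273.54/20⌋ = 13 → N; lat ⌊122.25/10⌋ = 12 → M.
Square: lon ⌊13.54/2⌋ = 6; lat ⌊2.25/1⌋ = 2.

NM62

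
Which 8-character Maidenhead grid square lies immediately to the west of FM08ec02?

Longitude extended square 0; −1 → -1, wraps to 9, carry into subsquare.
Longitude subsquare e = 4; −1 → 3 = d.
The latitude characters are unchanged.

FM08dc92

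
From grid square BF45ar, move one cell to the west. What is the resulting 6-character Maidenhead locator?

BF35xr

Longitude subsquare a = 0; −1 → -1, wraps to 23 = x, carry into square.
Longitude square 4; −1 → 3.
The latitude characters are unchanged.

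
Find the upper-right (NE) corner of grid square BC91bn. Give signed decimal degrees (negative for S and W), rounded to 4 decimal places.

Field B=1, C=2: +1·20° lon, +2·10° lat → SW at lon -160°, lat -70°.
Square 9, 1: +9·2° lon, +1·1° lat → SW at lon -142°, lat -69°.
Subsquare b=1, n=13: +1·0.0833333° lon, +13·0.0416667° lat → SW at lon -141.917°, lat -68.4583°.
Cell spans 0.0833333° lon × 0.0416667° lat. NE corner is SW corner plus one full cell.
latitude -68.4167, longitude -141.8333.

-68.4167, -141.8333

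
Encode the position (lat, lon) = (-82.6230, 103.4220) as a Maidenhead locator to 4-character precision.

OA17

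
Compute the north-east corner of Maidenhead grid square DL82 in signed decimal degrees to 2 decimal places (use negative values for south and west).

23.00, -102.00

Field D=3, L=11: +3·20° lon, +11·10° lat → SW at lon -120°, lat 20°.
Square 8, 2: +8·2° lon, +2·1° lat → SW at lon -104°, lat 22°.
Cell spans 2° lon × 1° lat. NE corner is SW corner plus one full cell.
latitude 23.00, longitude -102.00.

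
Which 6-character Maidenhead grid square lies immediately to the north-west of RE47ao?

RE37xp

Longitude subsquare a = 0; −1 → -1, wraps to 23 = x, carry into square.
Longitude square 4; −1 → 3.
Latitude subsquare o = 14; +1 → 15 = p.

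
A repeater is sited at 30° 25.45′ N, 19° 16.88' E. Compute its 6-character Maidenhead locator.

Shift to the Maidenhead origin (180°W, 90°S): lon 199.2813, lat 120.4242.
Field: 199.2813/20 → 9 → J, 120.4242/10 → 12 → M; chars JM.
Square: 19.2813/2 → 9, 0.4242/1 → 0; chars 90.
Subsquare: 1.2813/0.0833333 → 15 → p, 0.4242/0.0416667 → 10 → k; chars pk.

JM90pk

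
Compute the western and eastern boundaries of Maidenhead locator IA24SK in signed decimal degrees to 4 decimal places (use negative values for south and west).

-14.5000, -14.4167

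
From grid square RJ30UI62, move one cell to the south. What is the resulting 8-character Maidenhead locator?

Latitude extended square 2; −1 → 1.
The longitude characters are unchanged.

RJ30ui61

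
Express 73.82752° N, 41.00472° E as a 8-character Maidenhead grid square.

Add 180° to longitude and 90° to latitude: 221.00472, 163.82752.
Field (20°×10°, letters A–R): lon ⌊221.00472/20⌋ = 11 → L; lat ⌊163.82752/10⌋ = 16 → Q.
Square (2°×1°, digits 0–9): lon ⌊1.00472/2⌋ = 0; lat ⌊3.82752/1⌋ = 3.
Subsquare (5′×2.5′, letters a–x): lon ⌊1.00472/0.0833333⌋ = 12 → m; lat ⌊0.82752/0.0416667⌋ = 19 → t.
Extended square (30″×15″, digits 0–9): lon ⌊0.00472/0.00833333⌋ = 0; lat ⌊0.03585/0.00416667⌋ = 8.

LQ03mt08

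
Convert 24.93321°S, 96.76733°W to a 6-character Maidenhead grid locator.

EG15ob

Add 180° to longitude and 90° to latitude: 83.2327, 65.0668.
Field (20°×10°, letters A–R): 83.2327/20 → 4 → E, 65.0668/10 → 6 → G; chars EG.
Square (2°×1°, digits 0–9): 3.2327/2 → 1, 5.0668/1 → 5; chars 15.
Subsquare (5′×2.5′, letters a–x): 1.2327/0.0833333 → 14 → o, 0.0668/0.0416667 → 1 → b; chars ob.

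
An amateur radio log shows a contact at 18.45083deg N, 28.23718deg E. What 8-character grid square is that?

Offset from 180°W / 90°S: lon 208.23718°, lat 108.45083°.
Field: lon ⌊208.23718/20⌋ = 10 → K; lat ⌊108.45083/10⌋ = 10 → K.
Square: lon ⌊8.23718/2⌋ = 4; lat ⌊8.45083/1⌋ = 8.
Subsquare: lon ⌊0.23718/0.0833333⌋ = 2 → c; lat ⌊0.45083/0.0416667⌋ = 10 → k.
Extended square: lon ⌊0.07051/0.00833333⌋ = 8; lat ⌊0.03416/0.00416667⌋ = 8.

KK48ck88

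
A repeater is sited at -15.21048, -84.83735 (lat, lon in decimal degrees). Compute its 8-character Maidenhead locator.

EH74ns99

Offset from 180°W / 90°S: lon 95.16265°, lat 74.78952°.
Field: lon ⌊95.16265/20⌋ = 4 → E; lat ⌊74.78952/10⌋ = 7 → H.
Square: lon ⌊15.16265/2⌋ = 7; lat ⌊4.78952/1⌋ = 4.
Subsquare: lon ⌊1.16265/0.0833333⌋ = 13 → n; lat ⌊0.78952/0.0416667⌋ = 18 → s.
Extended square: lon ⌊0.07932/0.00833333⌋ = 9; lat ⌊0.03952/0.00416667⌋ = 9.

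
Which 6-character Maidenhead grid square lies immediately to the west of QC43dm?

QC43cm

Longitude subsquare d = 3; −1 → 2 = c.
The latitude characters are unchanged.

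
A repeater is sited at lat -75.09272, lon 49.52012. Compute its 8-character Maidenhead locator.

LB44sv27

Shift to the Maidenhead origin (180°W, 90°S): lon 229.52012, lat 14.90728.
Field (20°×10°, letters A–R): lon ⌊229.52012/20⌋ = 11 → L; lat ⌊14.90728/10⌋ = 1 → B.
Square (2°×1°, digits 0–9): lon ⌊9.52012/2⌋ = 4; lat ⌊4.90728/1⌋ = 4.
Subsquare (5′×2.5′, letters a–x): lon ⌊1.52012/0.0833333⌋ = 18 → s; lat ⌊0.90728/0.0416667⌋ = 21 → v.
Extended square (30″×15″, digits 0–9): lon ⌊0.02012/0.00833333⌋ = 2; lat ⌊0.03228/0.00416667⌋ = 7.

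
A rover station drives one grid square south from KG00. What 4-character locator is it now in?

KF09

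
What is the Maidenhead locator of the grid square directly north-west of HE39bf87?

Longitude extended square 8; −1 → 7.
Latitude extended square 7; +1 → 8.

HE39bf78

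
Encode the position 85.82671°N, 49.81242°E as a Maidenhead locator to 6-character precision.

Add 180° to longitude and 90° to latitude: 229.8124, 175.8267.
Field: lon ⌊229.8124/20⌋ = 11 → L; lat ⌊175.8267/10⌋ = 17 → R.
Square: lon ⌊9.8124/2⌋ = 4; lat ⌊5.8267/1⌋ = 5.
Subsquare: lon ⌊1.8124/0.0833333⌋ = 21 → v; lat ⌊0.8267/0.0416667⌋ = 19 → t.

LR45vt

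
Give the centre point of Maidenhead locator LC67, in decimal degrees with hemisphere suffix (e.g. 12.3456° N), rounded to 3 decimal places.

62.500° S, 53.000° E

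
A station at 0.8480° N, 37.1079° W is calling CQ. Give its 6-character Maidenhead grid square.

HJ10ku

Offset from 180°W / 90°S: lon 142.8921°, lat 90.8480°.
Field: lon ⌊142.8921/20⌋ = 7 → H; lat ⌊90.8480/10⌋ = 9 → J.
Square: lon ⌊2.8921/2⌋ = 1; lat ⌊0.8480/1⌋ = 0.
Subsquare: lon ⌊0.8921/0.0833333⌋ = 10 → k; lat ⌊0.8480/0.0416667⌋ = 20 → u.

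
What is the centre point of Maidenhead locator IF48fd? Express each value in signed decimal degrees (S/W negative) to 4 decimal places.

Field I=8, F=5: +8·20° lon, +5·10° lat → SW at lon -20°, lat -40°.
Square 4, 8: +4·2° lon, +8·1° lat → SW at lon -12°, lat -32°.
Subsquare f=5, d=3: +5·0.0833333° lon, +3·0.0416667° lat → SW at lon -11.5833°, lat -31.875°.
Cell spans 0.0833333° lon × 0.0416667° lat. Centre is SW corner plus half of each.
latitude -31.8542, longitude -11.5417.

-31.8542, -11.5417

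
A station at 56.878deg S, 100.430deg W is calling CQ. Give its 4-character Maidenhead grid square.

DD93

Add 180° to longitude and 90° to latitude: 79.57, 33.12.
Field: 79.57/20 → 3 → D, 33.12/10 → 3 → D; chars DD.
Square: 19.57/2 → 9, 3.12/1 → 3; chars 93.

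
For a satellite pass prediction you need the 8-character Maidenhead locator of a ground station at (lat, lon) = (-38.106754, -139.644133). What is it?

Add 180° to longitude and 90° to latitude: 40.35587, 51.89325.
Field (20°×10°, letters A–R): 40.35587/20 → 2 → C, 51.89325/10 → 5 → F; chars CF.
Square (2°×1°, digits 0–9): 0.35587/2 → 0, 1.89325/1 → 1; chars 01.
Subsquare (5′×2.5′, letters a–x): 0.35587/0.0833333 → 4 → e, 0.89325/0.0416667 → 21 → v; chars ev.
Extended square (30″×15″, digits 0–9): 0.02253/0.00833333 → 2, 0.01825/0.00416667 → 4; chars 24.

CF01ev24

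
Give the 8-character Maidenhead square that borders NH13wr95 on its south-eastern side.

Longitude extended square 9; +1 → 10, wraps to 0, carry into subsquare.
Longitude subsquare w = 22; +1 → 23 = x.
Latitude extended square 5; −1 → 4.

NH13xr04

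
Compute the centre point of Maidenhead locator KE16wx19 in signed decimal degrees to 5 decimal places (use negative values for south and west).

-43.00208, 23.84583

Field K=10, E=4: +10·20° lon, +4·10° lat → SW at lon 20°, lat -50°.
Square 1, 6: +1·2° lon, +6·1° lat → SW at lon 22°, lat -44°.
Subsquare w=22, x=23: +22·0.0833333° lon, +23·0.0416667° lat → SW at lon 23.8333°, lat -43.0417°.
Extended square 1, 9: +1·0.00833333° lon, +9·0.00416667° lat → SW at lon 23.8417°, lat -43.0042°.
Cell spans 0.00833333° lon × 0.00416667° lat. Centre is SW corner plus half of each.
latitude -43.00208, longitude 23.84583.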